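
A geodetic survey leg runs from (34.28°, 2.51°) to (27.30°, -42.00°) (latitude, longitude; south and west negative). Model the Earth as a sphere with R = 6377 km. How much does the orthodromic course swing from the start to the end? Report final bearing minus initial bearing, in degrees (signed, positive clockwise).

-23.7°

At departure: θ₁ = atan2(sin Δλ cos φ₂, cos φ₁ sin φ₂ − sin φ₁ cos φ₂ cos Δλ) = 272.03°
At arrival: θ₂ = atan2(sin Δλ cos φ₁, −cos φ₂ sin φ₁ + sin φ₂ cos φ₁ cos Δλ) = 248.32°
Δθ = θ₂ − θ₁ = -23.7°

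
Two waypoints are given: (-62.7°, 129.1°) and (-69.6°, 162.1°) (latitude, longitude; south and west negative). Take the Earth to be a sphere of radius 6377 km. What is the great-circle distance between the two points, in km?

1644 km

cos σ = sin φ₁ sin φ₂ + cos φ₁ cos φ₂ cos Δλ
      = sin(-62.70°)sin(-69.60°) + cos(-62.70°)cos(-69.60°)cos(33.00°) = 0.9670
σ = 14.768° → d = Rσ = 6377·0.25775 = 1644 km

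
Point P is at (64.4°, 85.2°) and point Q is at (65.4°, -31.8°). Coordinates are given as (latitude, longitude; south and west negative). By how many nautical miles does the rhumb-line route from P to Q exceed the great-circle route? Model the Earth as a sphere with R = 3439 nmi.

434 nmi

Great circle: cos σ = sin φ₁ sin φ₂ + cos φ₁ cos φ₂ cos Δλ,  σ = 0.7402 rad → d_gc = 2545.6 nmi
Rhumb line: Δψ = +0.0411, q = Δφ/Δψ = 0.4241, d_rh = R√(Δφ²+q²Δλ²) = 2979.2 nmi
Excess = 2979.2 − 2545.6 = 433.6 ≈ 434 nmi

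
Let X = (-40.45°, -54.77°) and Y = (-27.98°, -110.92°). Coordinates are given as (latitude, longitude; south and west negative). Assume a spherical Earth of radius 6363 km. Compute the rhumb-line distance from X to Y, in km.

5320 km

Rhumb course C = atan2(Δλ, Δψ) with Δψ = ln[tan(π/4+φ₂/2)/tan(π/4+φ₁/2)] = +0.2642, Δλ = -0.9800 → C = 285.09°
d = R·|Δφ| / |cos C| = 6363·0.21764 / 0.26030 = 5320 km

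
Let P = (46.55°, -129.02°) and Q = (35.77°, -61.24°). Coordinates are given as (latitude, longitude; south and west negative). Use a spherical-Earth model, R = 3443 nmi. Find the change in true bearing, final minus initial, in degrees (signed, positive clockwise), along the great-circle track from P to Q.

Initial bearing θ₁ = atan2(sin Δλ cos φ₂, cos φ₁ sin φ₂ − sin φ₁ cos φ₂ cos Δλ) = 76.58°
Final bearing θ₂ = (initial bearing from the destination back to the start) + 180° = 124.47°
Δθ = θ₂ − θ₁ = +47.9°

+47.9°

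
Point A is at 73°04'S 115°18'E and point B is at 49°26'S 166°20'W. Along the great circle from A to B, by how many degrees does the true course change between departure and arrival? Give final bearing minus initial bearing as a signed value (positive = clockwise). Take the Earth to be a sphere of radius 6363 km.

-72.3°

At departure: θ₁ = atan2(sin Δλ cos φ₂, cos φ₁ sin φ₂ − sin φ₁ cos φ₂ cos Δλ) = 98.55°
At arrival: θ₂ = atan2(sin Δλ cos φ₁, −cos φ₂ sin φ₁ + sin φ₂ cos φ₁ cos Δλ) = 26.29°
Δθ = θ₂ − θ₁ = -72.3°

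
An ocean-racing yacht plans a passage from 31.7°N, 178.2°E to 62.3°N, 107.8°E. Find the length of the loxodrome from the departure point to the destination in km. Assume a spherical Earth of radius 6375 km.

Δψ = ln[tan(π/4+φ₂/2)/tan(π/4+φ₁/2)] = +0.8163;  Δφ = +0.5341 rad,  Δλ = -1.2287 rad
q = Δφ/Δψ = 0.6542
d = R·√(Δφ² + q²Δλ²) = 6375·0.96511 = 6153 km

6153 km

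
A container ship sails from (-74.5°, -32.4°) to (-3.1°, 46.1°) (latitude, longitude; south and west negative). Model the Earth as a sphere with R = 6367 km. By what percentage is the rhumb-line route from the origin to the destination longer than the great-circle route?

4.1%

Great circle: σ = 1.4653 rad → d_gc = Rσ = 9329.5 km
Rhumb: Δφ = +1.2462, Δλ = +1.3701, Δψ = +1.9403, q = Δφ/Δψ = 0.6423 → d_rh = R√(Δφ²+q²Δλ²) = 9713.1 km
Excess = (9713.1 − 9329.5) / 9329.5 = 383.6 / 9329.5 = 4.11% ≈ 4.1%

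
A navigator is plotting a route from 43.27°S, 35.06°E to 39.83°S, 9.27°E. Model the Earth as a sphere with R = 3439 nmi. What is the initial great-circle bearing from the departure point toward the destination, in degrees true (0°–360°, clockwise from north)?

θ = atan2( sin Δλ·cos φ₂ ,  cos φ₁ sin φ₂ − sin φ₁ cos φ₂ cos Δλ )
  = atan2(-0.3341, +0.0076) = 271.30°

271.3°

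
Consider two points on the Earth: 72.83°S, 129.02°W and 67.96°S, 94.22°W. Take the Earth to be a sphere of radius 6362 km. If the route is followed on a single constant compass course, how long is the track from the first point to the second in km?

1399 km

Rhumb course C = atan2(Δλ, Δψ) with Δψ = ln[tan(π/4+φ₂/2)/tan(π/4+φ₁/2)] = +0.2546, Δλ = +0.6074 → C = 67.26°
d = R·|Δφ| / |cos C| = 6362·0.08500 / 0.38660 = 1399 km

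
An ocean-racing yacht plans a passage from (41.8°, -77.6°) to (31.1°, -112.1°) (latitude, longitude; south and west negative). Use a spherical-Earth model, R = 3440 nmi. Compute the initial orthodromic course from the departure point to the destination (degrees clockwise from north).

260.0°

θ = atan2( sin Δλ·cos φ₂ ,  cos φ₁ sin φ₂ − sin φ₁ cos φ₂ cos Δλ )
  = atan2(-0.4850, -0.0853) = 260.03°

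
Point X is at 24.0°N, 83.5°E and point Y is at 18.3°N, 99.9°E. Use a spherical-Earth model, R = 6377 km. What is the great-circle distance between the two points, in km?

Haversine: a = sin²(Δφ/2)+cos φ₁ cos φ₂ sin²(Δλ/2) = 0.02012;  σ = 2·atan2(√a,√(1−a))
σ = 16.308° → d = Rσ = 6377·0.28463 = 1815 km

1815 km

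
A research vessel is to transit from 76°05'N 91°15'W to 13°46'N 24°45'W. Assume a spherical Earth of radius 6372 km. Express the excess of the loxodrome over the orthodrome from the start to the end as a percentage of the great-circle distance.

3.3%

Great circle: σ = 1.2407 rad → d_gc = Rσ = 7905.8 km
Rhumb: Δφ = -1.0876, Δλ = +1.1606, Δψ = -1.8607, q = Δφ/Δψ = 0.5845 → d_rh = R√(Δφ²+q²Δλ²) = 8168.1 km
Excess = (8168.1 − 7905.8) / 7905.8 = 262.3 / 7905.8 = 3.32% ≈ 3.3%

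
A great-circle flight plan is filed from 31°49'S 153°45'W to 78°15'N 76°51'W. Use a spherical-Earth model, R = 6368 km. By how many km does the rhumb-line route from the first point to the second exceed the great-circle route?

344 km

Great circle: cos σ = sin φ₁ sin φ₂ + cos φ₁ cos φ₂ cos Δλ,  σ = 2.0680 rad → d_gc = 13168.8 km
Rhumb line: Δψ = +2.8603, q = Δφ/Δψ = 0.6716, d_rh = R√(Δφ²+q²Δλ²) = 13512.9 km
Excess = 13512.9 − 13168.8 = 344.1 ≈ 344 km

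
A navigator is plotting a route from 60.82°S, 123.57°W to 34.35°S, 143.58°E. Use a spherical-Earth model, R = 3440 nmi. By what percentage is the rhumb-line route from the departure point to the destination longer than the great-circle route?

Great circle: σ = 1.0785 rad → d_gc = Rσ = 3710.1 nmi
Rhumb: Δφ = +0.4620, Δλ = -1.6205, Δψ = +0.7069, q = Δφ/Δψ = 0.6535 → d_rh = R√(Δφ²+q²Δλ²) = 3974.8 nmi
Excess = (3974.8 − 3710.1) / 3710.1 = 264.7 / 3710.1 = 7.13% ≈ 7.1%

7.1%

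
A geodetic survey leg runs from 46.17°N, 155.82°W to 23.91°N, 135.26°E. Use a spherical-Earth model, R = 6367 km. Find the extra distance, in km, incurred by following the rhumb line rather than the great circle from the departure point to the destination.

149 km

Great circle: cos σ = sin φ₁ sin φ₂ + cos φ₁ cos φ₂ cos Δλ,  σ = 1.0238 rad → d_gc = 6518.8 km
Rhumb line: Δψ = -0.4806, q = Δφ/Δψ = 0.8084, d_rh = R√(Δφ²+q²Δλ²) = 6667.4 km
Excess = 6667.4 − 6518.8 = 148.6 ≈ 149 km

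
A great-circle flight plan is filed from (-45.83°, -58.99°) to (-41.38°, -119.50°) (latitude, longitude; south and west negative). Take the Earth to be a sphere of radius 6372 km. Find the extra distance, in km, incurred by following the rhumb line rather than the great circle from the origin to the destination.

114 km

Great circle: cos σ = sin φ₁ sin φ₂ + cos φ₁ cos φ₂ cos Δλ,  σ = 0.7502 rad → d_gc = 4780.5 km
Rhumb line: Δψ = +0.1073, q = Δφ/Δψ = 0.7236, d_rh = R√(Δφ²+q²Δλ²) = 4894.5 km
Excess = 4894.5 − 4780.5 = 114.0 ≈ 114 km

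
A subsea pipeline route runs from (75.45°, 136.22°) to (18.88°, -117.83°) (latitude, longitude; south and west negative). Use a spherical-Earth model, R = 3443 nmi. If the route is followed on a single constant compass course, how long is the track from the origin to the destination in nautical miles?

Δψ = ln[tan(π/4+φ₂/2)/tan(π/4+φ₁/2)] = -1.7227;  Δφ = -0.9873 rad,  Δλ = +1.8492 rad
q = Δφ/Δψ = 0.5731
d = R·√(Δφ² + q²Δλ²) = 3443·1.44844 = 4987 nmi

4987 nmi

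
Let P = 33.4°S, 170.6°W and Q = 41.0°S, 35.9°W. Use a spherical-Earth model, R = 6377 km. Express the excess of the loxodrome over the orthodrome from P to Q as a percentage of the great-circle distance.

13.4%

Great circle: σ = 1.6529 rad → d_gc = Rσ = 10540.7 km
Rhumb: Δφ = -0.1326, Δλ = +2.3510, Δψ = -0.1668, q = Δφ/Δψ = 0.7953 → d_rh = R√(Δφ²+q²Δλ²) = 11952.7 km
Excess = (11952.7 − 10540.7) / 10540.7 = 1412.0 / 10540.7 = 13.40% ≈ 13.4%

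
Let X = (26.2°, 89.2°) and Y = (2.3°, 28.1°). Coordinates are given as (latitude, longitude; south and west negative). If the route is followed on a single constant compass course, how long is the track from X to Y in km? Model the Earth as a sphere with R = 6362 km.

Rhumb course C = atan2(Δλ, Δψ) with Δψ = ln[tan(π/4+φ₂/2)/tan(π/4+φ₁/2)] = -0.4339, Δλ = -1.0664 → C = 247.86°
d = R·|Δφ| / |cos C| = 6362·0.41713 / 0.37692 = 7041 km

7041 km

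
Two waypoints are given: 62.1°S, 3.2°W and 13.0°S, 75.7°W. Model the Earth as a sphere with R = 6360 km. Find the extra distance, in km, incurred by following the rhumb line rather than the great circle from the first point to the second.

Great circle: cos σ = sin φ₁ sin φ₂ + cos φ₁ cos φ₂ cos Δλ,  σ = 1.2282 rad → d_gc = 7811.53 km
Rhumb line: Δψ = +1.1638, q = Δφ/Δψ = 0.7363, d_rh = R√(Δφ²+q²Δλ²) = 8051.00 km
Excess = 8051.00 − 7811.53 = 239.47 ≈ 239 km

239 km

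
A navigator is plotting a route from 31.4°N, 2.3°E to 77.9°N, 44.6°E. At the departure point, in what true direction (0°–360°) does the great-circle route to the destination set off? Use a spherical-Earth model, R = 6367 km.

θ = atan2( sin Δλ·cos φ₂ ,  cos φ₁ sin φ₂ − sin φ₁ cos φ₂ cos Δλ )
  = atan2(+0.1411, +0.7538) = 10.60°

10.6°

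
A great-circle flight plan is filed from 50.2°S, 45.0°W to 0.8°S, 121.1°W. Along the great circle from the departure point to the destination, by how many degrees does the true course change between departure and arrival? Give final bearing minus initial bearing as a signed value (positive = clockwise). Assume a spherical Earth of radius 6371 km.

+40.7°

Initial bearing θ₁ = atan2(sin Δλ cos φ₂, cos φ₁ sin φ₂ − sin φ₁ cos φ₂ cos Δλ) = 280.26°
Final bearing θ₂ = (initial bearing from the destination back to the start) + 180° = 320.95°
Δθ = θ₂ − θ₁ = +40.7°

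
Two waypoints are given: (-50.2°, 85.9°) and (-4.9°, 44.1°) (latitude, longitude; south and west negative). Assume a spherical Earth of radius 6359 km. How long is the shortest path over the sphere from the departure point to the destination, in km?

cos σ = sin φ₁ sin φ₂ + cos φ₁ cos φ₂ cos Δλ
      = sin(-50.20°)sin(-4.90°) + cos(-50.20°)cos(-4.90°)cos(-41.80°) = 0.5411
σ = 57.244° → d = Rσ = 6359·0.99909 = 6353 km

6353 km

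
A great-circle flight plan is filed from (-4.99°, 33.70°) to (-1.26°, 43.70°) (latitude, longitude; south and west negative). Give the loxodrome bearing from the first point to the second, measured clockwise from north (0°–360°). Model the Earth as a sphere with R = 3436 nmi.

69.5°

Δψ = ln[tan(π/4+φ₂/2)/tan(π/4+φ₁/2)] = +0.0652
Δλ = +0.1745 rad (taken the short way round)
course = atan2(Δλ, Δψ) = 69.51°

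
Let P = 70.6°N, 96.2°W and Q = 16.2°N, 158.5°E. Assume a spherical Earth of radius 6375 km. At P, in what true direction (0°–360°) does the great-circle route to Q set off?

θ = atan2( sin Δλ·cos φ₂ ,  cos φ₁ sin φ₂ − sin φ₁ cos φ₂ cos Δλ )
  = atan2(-0.9263, +0.3317) = 289.70°

289.7°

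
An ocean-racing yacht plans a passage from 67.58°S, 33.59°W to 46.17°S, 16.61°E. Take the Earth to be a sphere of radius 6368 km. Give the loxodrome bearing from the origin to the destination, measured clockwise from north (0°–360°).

Meridional parts: M(φ₁)=-1.6185, M(φ₂)=-0.9106 → ΔM = +0.7080;  Δλ = +0.8762 rad
tan C = Δλ / ΔM = +1.2375 → C = 51.06°

51.1°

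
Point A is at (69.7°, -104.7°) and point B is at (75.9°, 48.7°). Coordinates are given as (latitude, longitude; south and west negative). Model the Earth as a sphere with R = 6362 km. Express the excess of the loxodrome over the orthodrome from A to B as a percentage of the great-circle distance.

Great circle: σ = 0.5844 rad → d_gc = Rσ = 3717.8 km
Rhumb: Δφ = +0.1082, Δλ = +2.6773, Δψ = +0.3699, q = Δφ/Δψ = 0.2925 → d_rh = R√(Δφ²+q²Δλ²) = 5030.0 km
Excess = (5030.0 − 3717.8) / 3717.8 = 1312.2 / 3717.8 = 35.30% ≈ 35.3%

35.3%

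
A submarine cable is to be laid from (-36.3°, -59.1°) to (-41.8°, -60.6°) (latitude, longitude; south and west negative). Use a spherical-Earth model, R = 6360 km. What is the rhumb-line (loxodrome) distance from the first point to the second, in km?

624 km

Rhumb course C = atan2(Δλ, Δψ) with Δψ = ln[tan(π/4+φ₂/2)/tan(π/4+φ₁/2)] = -0.1237, Δλ = -0.0262 → C = 191.95°
d = R·|Δφ| / |cos C| = 6360·0.09599 / 0.97834 = 624 km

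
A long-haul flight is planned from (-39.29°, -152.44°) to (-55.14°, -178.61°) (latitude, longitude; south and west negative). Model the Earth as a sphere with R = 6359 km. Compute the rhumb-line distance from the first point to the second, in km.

2627 km

Rhumb course C = atan2(Δλ, Δψ) with Δψ = ln[tan(π/4+φ₂/2)/tan(π/4+φ₁/2)] = -0.4117, Δλ = -0.4568 → C = 227.97°
d = R·|Δφ| / |cos C| = 6359·0.27663 / 0.66951 = 2627 km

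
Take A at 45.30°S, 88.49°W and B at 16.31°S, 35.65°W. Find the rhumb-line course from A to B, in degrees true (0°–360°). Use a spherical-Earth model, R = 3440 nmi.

Meridional parts: M(φ₁)=-0.8888, M(φ₂)=-0.2886 → ΔM = +0.6002;  Δλ = +0.9222 rad
tan C = Δλ / ΔM = +1.5365 → C = 56.94°

56.9°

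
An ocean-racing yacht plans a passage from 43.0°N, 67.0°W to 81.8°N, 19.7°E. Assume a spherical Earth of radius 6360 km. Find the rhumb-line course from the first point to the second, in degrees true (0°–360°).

40.0°

Δψ = ln[tan(π/4+φ₂/2)/tan(π/4+φ₁/2)] = +1.8027
Δλ = +1.5132 rad (taken the short way round)
course = atan2(Δλ, Δψ) = 40.01°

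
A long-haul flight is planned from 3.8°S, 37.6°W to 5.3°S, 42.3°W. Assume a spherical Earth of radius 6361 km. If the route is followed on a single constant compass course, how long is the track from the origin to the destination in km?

546 km

Δψ = ln[tan(π/4+φ₂/2)/tan(π/4+φ₁/2)] = -0.0263;  Δφ = -0.0262 rad,  Δλ = -0.0820 rad
q = Δφ/Δψ = 0.9968
d = R·√(Δφ² + q²Δλ²) = 6361·0.08586 = 546 km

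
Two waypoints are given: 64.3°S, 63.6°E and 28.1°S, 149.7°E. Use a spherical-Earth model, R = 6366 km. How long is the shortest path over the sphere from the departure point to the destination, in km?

7025 km

cos σ = sin φ₁ sin φ₂ + cos φ₁ cos φ₂ cos Δλ
      = sin(-64.30°)sin(-28.10°) + cos(-64.30°)cos(-28.10°)cos(86.10°) = 0.4504
σ = 63.228° → d = Rσ = 6366·1.10354 = 7025 km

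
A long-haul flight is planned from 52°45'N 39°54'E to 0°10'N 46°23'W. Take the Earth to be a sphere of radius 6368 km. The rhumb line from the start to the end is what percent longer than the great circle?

2.7%

Great circle: σ = 1.5292 rad → d_gc = Rσ = 9738.2 km
Rhumb: Δφ = -0.9178, Δλ = -1.5059, Δψ = -1.0847, q = Δφ/Δψ = 0.8461 → d_rh = R√(Δφ²+q²Δλ²) = 9999.5 km
Excess = (9999.5 − 9738.2) / 9738.2 = 261.3 / 9738.2 = 2.68% ≈ 2.7%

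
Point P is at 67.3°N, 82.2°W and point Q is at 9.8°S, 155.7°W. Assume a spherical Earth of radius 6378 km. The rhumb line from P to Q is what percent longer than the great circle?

2.4%

Great circle: σ = 1.6198 rad → d_gc = Rσ = 10331.3 km
Rhumb: Δφ = -1.3456, Δλ = -1.2828, Δψ = -1.7777, q = Δφ/Δψ = 0.7570 → d_rh = R√(Δφ²+q²Δλ²) = 10583.8 km
Excess = (10583.8 − 10331.3) / 10331.3 = 252.5 / 10331.3 = 2.44% ≈ 2.4%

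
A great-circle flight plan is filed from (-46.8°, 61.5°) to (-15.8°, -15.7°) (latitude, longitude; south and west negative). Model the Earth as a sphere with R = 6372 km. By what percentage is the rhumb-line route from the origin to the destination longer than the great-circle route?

2.5%

Great circle: σ = 1.2192 rad → d_gc = Rσ = 7768.6 km
Rhumb: Δφ = +0.5411, Δλ = -1.3474, Δψ = +0.6472, q = Δφ/Δψ = 0.8360 → d_rh = R√(Δφ²+q²Δλ²) = 7962.5 km
Excess = (7962.5 − 7768.6) / 7768.6 = 193.9 / 7768.6 = 2.50% ≈ 2.5%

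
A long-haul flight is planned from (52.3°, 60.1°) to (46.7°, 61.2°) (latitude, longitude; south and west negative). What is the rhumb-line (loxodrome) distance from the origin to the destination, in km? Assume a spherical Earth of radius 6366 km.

627 km

Rhumb course C = atan2(Δλ, Δψ) with Δψ = ln[tan(π/4+φ₂/2)/tan(π/4+φ₁/2)] = -0.1507, Δλ = +0.0192 → C = 172.74°
d = R·|Δφ| / |cos C| = 6366·0.09774 / 0.99198 = 627 km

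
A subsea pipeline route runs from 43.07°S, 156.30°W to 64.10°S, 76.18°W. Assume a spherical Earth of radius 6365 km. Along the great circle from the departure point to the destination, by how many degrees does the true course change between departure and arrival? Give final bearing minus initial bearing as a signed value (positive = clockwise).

-69.1°

Initial bearing θ₁ = atan2(sin Δλ cos φ₂, cos φ₁ sin φ₂ − sin φ₁ cos φ₂ cos Δλ) = 144.62°
Final bearing θ₂ = (initial bearing from the destination back to the start) + 180° = 75.54°
Δθ = θ₂ − θ₁ = -69.1°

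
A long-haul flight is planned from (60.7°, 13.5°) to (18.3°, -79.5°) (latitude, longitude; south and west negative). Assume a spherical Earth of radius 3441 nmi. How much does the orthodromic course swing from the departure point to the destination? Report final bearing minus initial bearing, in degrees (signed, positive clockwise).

-71.4°

At departure: θ₁ = atan2(sin Δλ cos φ₂, cos φ₁ sin φ₂ − sin φ₁ cos φ₂ cos Δλ) = 281.74°
At arrival: θ₂ = atan2(sin Δλ cos φ₁, −cos φ₂ sin φ₁ + sin φ₂ cos φ₁ cos Δλ) = 210.31°
Δθ = θ₂ − θ₁ = -71.4°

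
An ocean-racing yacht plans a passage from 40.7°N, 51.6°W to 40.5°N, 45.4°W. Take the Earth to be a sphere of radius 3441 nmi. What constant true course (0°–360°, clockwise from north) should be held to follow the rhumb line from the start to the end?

92.4°

Meridional parts: M(φ₁)=+0.7789, M(φ₂)=+0.7743 → ΔM = -0.0046;  Δλ = +0.1082 rad
tan C = Δλ / ΔM = -23.5374 → C = 92.43°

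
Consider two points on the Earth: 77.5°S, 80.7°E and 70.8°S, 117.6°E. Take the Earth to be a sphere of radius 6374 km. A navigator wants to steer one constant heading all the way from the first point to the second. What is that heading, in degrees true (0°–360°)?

56.0°

Meridional parts: M(φ₁)=-2.2117, M(φ₂)=-1.7770 → ΔM = +0.4346;  Δλ = +0.6440 rad
tan C = Δλ / ΔM = +1.4818 → C = 55.99°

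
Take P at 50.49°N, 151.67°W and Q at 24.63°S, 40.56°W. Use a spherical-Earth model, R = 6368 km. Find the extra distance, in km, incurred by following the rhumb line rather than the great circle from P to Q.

Great circle: cos σ = sin φ₁ sin φ₂ + cos φ₁ cos φ₂ cos Δλ,  σ = 2.1292 rad → d_gc = 13558.7 km
Rhumb line: Δψ = -1.4678, q = Δφ/Δψ = 0.8932, d_rh = R√(Δφ²+q²Δλ²) = 13833.9 km
Excess = 13833.9 − 13558.7 = 275.2 ≈ 275 km

275 km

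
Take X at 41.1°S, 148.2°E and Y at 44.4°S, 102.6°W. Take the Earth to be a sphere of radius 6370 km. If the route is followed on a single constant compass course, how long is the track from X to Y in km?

Δψ = ln[tan(π/4+φ₂/2)/tan(π/4+φ₁/2)] = -0.0785;  Δφ = -0.0576 rad,  Δλ = +1.9059 rad
q = Δφ/Δψ = 0.7340
d = R·√(Δφ² + q²Δλ²) = 6370·1.40021 = 8919 km

8919 km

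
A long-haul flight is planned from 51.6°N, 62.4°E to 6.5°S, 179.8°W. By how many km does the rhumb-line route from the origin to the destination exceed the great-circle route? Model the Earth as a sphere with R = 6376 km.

Great circle: cos σ = sin φ₁ sin φ₂ + cos φ₁ cos φ₂ cos Δλ,  σ = 1.9569 rad → d_gc = 12477.0 km
Rhumb line: Δψ = -1.1686, q = Δφ/Δψ = 0.8678, d_rh = R√(Δφ²+q²Δλ²) = 13084.6 km
Excess = 13084.6 − 12477.0 = 607.6 ≈ 608 km

608 km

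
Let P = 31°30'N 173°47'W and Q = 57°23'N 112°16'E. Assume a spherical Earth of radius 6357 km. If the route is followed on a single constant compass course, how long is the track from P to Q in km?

Rhumb course C = atan2(Δλ, Δψ) with Δψ = ln[tan(π/4+φ₂/2)/tan(π/4+φ₁/2)] = +0.6493, Δλ = -1.2907 → C = 296.70°
d = R·|Δφ| / |cos C| = 6357·0.45175 / 0.44938 = 6391 km

6391 km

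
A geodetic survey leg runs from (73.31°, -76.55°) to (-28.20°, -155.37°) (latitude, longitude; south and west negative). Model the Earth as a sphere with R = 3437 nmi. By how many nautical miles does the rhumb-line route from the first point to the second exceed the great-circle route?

169 nmi

Great circle: cos σ = sin φ₁ sin φ₂ + cos φ₁ cos φ₂ cos Δλ,  σ = 1.9862 rad → d_gc = 6826.6 nmi
Rhumb line: Δψ = -2.4328, q = Δφ/Δψ = 0.7282, d_rh = R√(Δφ²+q²Δλ²) = 6995.4 nmi
Excess = 6995.4 − 6826.6 = 168.8 ≈ 169 nmi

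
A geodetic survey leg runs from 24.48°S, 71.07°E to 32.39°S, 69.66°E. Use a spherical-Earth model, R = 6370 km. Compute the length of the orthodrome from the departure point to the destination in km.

Haversine: a = sin²(Δφ/2)+cos φ₁ cos φ₂ sin²(Δλ/2) = 0.00487;  σ = 2·atan2(√a,√(1−a))
σ = 8.006° → d = Rσ = 6370·0.13974 = 890 km

890 km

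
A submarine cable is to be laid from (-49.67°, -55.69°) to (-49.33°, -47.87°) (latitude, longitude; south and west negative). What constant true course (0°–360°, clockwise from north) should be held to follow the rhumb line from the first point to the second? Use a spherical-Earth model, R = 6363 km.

Meridional parts: M(φ₁)=-1.0018, M(φ₂)=-0.9926 → ΔM = +0.0091;  Δλ = +0.1365 rad
tan C = Δλ / ΔM = +14.9372 → C = 86.17°

86.2°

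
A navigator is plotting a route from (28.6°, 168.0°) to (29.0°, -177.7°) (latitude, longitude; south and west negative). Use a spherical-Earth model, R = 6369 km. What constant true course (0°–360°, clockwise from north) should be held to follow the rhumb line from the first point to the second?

88.2°

Meridional parts: M(φ₁)=+0.5213, M(φ₂)=+0.5293 → ΔM = +0.0080;  Δλ = +0.2496 rad
tan C = Δλ / ΔM = +31.3279 → C = 88.17°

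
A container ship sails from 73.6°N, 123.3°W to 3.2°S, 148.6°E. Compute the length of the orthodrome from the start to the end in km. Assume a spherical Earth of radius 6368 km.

10284 km

cos σ = sin φ₁ sin φ₂ + cos φ₁ cos φ₂ cos Δλ
      = sin(73.60°)sin(-3.20°) + cos(73.60°)cos(-3.20°)cos(-88.10°) = -0.0442
σ = 92.534° → d = Rσ = 6368·1.61501 = 10284 km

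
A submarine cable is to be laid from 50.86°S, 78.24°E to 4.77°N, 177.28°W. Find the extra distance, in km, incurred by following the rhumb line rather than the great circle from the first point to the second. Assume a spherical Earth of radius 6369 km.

Great circle: cos σ = sin φ₁ sin φ₂ + cos φ₁ cos φ₂ cos Δλ,  σ = 1.7944 rad → d_gc = 11428.8 km
Rhumb line: Δψ = +1.1176, q = Δφ/Δψ = 0.8688, d_rh = R√(Δφ²+q²Δλ²) = 11834.0 km
Excess = 11834.0 − 11428.8 = 405.2 ≈ 405 km

405 km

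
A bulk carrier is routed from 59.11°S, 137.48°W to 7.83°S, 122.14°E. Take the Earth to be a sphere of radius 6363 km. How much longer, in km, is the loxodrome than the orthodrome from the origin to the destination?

549 km

Great circle: cos σ = sin φ₁ sin φ₂ + cos φ₁ cos φ₂ cos Δλ,  σ = 1.5455 rad → d_gc = 9834.2 km
Rhumb line: Δψ = +1.1492, q = Δφ/Δψ = 0.7788, d_rh = R√(Δφ²+q²Δλ²) = 10383.0 km
Excess = 10383.0 − 9834.2 = 548.8 ≈ 549 km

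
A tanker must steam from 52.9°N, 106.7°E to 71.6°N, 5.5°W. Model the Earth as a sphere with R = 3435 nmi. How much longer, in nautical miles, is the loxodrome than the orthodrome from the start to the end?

Great circle: cos σ = sin φ₁ sin φ₂ + cos φ₁ cos φ₂ cos Δλ,  σ = 0.8164 rad → d_gc = 2804.3 nmi
Rhumb line: Δψ = +0.7284, q = Δφ/Δψ = 0.4480, d_rh = R√(Δφ²+q²Δλ²) = 3215.6 nmi
Excess = 3215.6 − 2804.3 = 411.3 ≈ 411 nmi

411 nmi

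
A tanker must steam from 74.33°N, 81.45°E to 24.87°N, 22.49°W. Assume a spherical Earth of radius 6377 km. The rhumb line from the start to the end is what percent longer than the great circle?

9.8%

Great circle: σ = 1.2176 rad → d_gc = Rσ = 7764.7 km
Rhumb: Δφ = -0.8632, Δλ = -1.8141, Δψ = -1.5350, q = Δφ/Δψ = 0.5624 → d_rh = R√(Δφ²+q²Δλ²) = 8522.3 km
Excess = (8522.3 − 7764.7) / 7764.7 = 757.6 / 7764.7 = 9.76% ≈ 9.8%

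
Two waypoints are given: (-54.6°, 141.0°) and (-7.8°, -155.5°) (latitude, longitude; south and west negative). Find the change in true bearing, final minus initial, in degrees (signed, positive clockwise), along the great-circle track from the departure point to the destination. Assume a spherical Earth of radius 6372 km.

-38.5°

At departure: θ₁ = atan2(sin Δλ cos φ₂, cos φ₁ sin φ₂ − sin φ₁ cos φ₂ cos Δλ) = 72.37°
At arrival: θ₂ = atan2(sin Δλ cos φ₁, −cos φ₂ sin φ₁ + sin φ₂ cos φ₁ cos Δλ) = 33.87°
Δθ = θ₂ − θ₁ = -38.5°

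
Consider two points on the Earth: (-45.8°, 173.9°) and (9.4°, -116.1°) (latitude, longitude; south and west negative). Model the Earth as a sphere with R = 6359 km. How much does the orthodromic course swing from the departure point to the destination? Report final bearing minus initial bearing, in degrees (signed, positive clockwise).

-27.7°

Initial bearing θ₁ = atan2(sin Δλ cos φ₂, cos φ₁ sin φ₂ − sin φ₁ cos φ₂ cos Δλ) = 69.01°
Final bearing θ₂ = (initial bearing from the destination back to the start) + 180° = 41.28°
Δθ = θ₂ − θ₁ = -27.7°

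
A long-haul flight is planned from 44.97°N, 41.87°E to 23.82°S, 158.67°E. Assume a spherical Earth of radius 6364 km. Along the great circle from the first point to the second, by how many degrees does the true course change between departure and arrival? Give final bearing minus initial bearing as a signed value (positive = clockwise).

At departure: θ₁ = atan2(sin Δλ cos φ₂, cos φ₁ sin φ₂ − sin φ₁ cos φ₂ cos Δλ) = 89.59°
At arrival: θ₂ = atan2(sin Δλ cos φ₁, −cos φ₂ sin φ₁ + sin φ₂ cos φ₁ cos Δλ) = 129.35°
Δθ = θ₂ − θ₁ = +39.8°

+39.8°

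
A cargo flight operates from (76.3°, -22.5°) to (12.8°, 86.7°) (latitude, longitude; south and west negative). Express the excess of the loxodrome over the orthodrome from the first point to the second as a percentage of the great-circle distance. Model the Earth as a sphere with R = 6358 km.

Great circle: σ = 1.4310 rad → d_gc = Rσ = 9098.6 km
Rhumb: Δφ = -1.1083, Δλ = +1.9059, Δψ = -1.8939, q = Δφ/Δψ = 0.5852 → d_rh = R√(Δφ²+q²Δλ²) = 9996.8 km
Excess = (9996.8 − 9098.6) / 9098.6 = 898.2 / 9098.6 = 9.87% ≈ 9.9%

9.9%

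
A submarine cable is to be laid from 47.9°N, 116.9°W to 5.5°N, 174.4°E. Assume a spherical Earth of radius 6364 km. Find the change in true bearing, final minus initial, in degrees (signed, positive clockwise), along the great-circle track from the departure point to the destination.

-36.5°

Initial bearing θ₁ = atan2(sin Δλ cos φ₂, cos φ₁ sin φ₂ − sin φ₁ cos φ₂ cos Δλ) = 257.59°
Final bearing θ₂ = (initial bearing from the destination back to the start) + 180° = 221.13°
Δθ = θ₂ − θ₁ = -36.5°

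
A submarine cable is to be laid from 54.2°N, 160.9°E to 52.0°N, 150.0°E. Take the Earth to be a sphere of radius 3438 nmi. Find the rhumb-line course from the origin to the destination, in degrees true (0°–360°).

Δψ = ln[tan(π/4+φ₂/2)/tan(π/4+φ₁/2)] = -0.0640
Δλ = -0.1902 rad (taken the short way round)
course = atan2(Δλ, Δψ) = 251.41°

251.4°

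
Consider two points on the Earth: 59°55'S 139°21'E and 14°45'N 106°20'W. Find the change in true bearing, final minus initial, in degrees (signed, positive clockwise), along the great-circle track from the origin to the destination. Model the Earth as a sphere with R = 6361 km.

At departure: θ₁ = atan2(sin Δλ cos φ₂, cos φ₁ sin φ₂ − sin φ₁ cos φ₂ cos Δλ) = 103.83°
At arrival: θ₂ = atan2(sin Δλ cos φ₁, −cos φ₂ sin φ₁ + sin φ₂ cos φ₁ cos Δλ) = 30.22°
Δθ = θ₂ − θ₁ = -73.6°

-73.6°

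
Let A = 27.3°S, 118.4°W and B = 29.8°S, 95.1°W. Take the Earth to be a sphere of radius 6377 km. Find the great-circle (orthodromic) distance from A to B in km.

Haversine: a = sin²(Δφ/2)+cos φ₁ cos φ₂ sin²(Δλ/2) = 0.03192;  σ = 2·atan2(√a,√(1−a))
σ = 20.583° → d = Rσ = 6377·0.35925 = 2291 km

2291 km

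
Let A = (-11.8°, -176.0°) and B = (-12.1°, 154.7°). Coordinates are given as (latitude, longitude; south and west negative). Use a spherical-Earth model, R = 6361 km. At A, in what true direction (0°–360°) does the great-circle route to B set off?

266.3°

θ = atan2( sin Δλ·cos φ₂ ,  cos φ₁ sin φ₂ − sin φ₁ cos φ₂ cos Δλ )
  = atan2(-0.4785, -0.0308) = 266.32°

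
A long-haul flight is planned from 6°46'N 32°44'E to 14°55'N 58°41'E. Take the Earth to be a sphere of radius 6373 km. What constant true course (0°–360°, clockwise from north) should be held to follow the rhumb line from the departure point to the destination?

72.3°

Δψ = ln[tan(π/4+φ₂/2)/tan(π/4+φ₁/2)] = +0.1450
Δλ = +0.4529 rad (taken the short way round)
course = atan2(Δλ, Δψ) = 72.25°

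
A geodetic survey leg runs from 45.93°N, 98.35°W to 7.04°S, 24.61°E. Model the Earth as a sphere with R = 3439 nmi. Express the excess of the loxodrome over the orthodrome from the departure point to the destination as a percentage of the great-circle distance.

4.3%

Great circle: σ = 2.0529 rad → d_gc = Rσ = 7059.8 nmi
Rhumb: Δφ = -0.9245, Δλ = +2.1461, Δψ = -1.0277, q = Δφ/Δψ = 0.8996 → d_rh = R√(Δφ²+q²Δλ²) = 7361.2 nmi
Excess = (7361.2 − 7059.8) / 7059.8 = 301.4 / 7059.8 = 4.27% ≈ 4.3%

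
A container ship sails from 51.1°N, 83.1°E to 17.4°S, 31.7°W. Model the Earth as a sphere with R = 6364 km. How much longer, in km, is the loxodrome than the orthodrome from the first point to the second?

Great circle: cos σ = sin φ₁ sin φ₂ + cos φ₁ cos φ₂ cos Δλ,  σ = 2.0761 rad → d_gc = 13212.30 km
Rhumb line: Δψ = -1.3494, q = Δφ/Δψ = 0.8860, d_rh = R√(Δφ²+q²Δλ²) = 13620.78 km
Excess = 13620.78 − 13212.30 = 408.48 ≈ 408 km

408 km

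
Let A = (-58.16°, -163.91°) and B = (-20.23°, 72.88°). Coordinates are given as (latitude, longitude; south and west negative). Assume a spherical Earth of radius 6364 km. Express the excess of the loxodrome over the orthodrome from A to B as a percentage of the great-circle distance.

11.4%

Great circle: σ = 1.5482 rad → d_gc = Rσ = 9852.5 km
Rhumb: Δφ = +0.6620, Δλ = -2.1504, Δψ = +0.8938, q = Δφ/Δψ = 0.7407 → d_rh = R√(Δφ²+q²Δλ²) = 10977.0 km
Excess = (10977.0 − 9852.5) / 9852.5 = 1124.5 / 9852.5 = 11.41% ≈ 11.4%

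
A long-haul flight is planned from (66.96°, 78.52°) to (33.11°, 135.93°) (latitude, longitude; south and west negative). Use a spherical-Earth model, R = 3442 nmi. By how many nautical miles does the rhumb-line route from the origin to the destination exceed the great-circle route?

76 nmi

Great circle: cos σ = sin φ₁ sin φ₂ + cos φ₁ cos φ₂ cos Δλ,  σ = 0.8241 rad → d_gc = 2836.4 nmi
Rhumb line: Δψ = -0.9775, q = Δφ/Δψ = 0.6044, d_rh = R√(Δφ²+q²Δλ²) = 2912.0 nmi
Excess = 2912.0 − 2836.4 = 75.6 ≈ 76 nmi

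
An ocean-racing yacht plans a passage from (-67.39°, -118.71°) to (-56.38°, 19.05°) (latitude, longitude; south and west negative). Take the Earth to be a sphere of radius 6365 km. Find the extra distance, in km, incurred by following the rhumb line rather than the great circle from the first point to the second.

1413 km

Great circle: cos σ = sin φ₁ sin φ₂ + cos φ₁ cos φ₂ cos Δλ,  σ = 0.9133 rad → d_gc = 5813.2 km
Rhumb line: Δψ = +0.4129, q = Δφ/Δψ = 0.4654, d_rh = R√(Δφ²+q²Δλ²) = 7226.3 km
Excess = 7226.3 − 5813.2 = 1413.1 ≈ 1413 km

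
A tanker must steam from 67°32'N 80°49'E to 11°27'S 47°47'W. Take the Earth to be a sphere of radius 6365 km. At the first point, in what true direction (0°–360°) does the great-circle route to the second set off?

N = sin Δλ·cos φ₂ = -0.7660;  D = cos φ₁ sin φ₂ − sin φ₁ cos φ₂ cos Δλ = +0.4892
initial course = atan2(N, D) = 302.56°

302.6°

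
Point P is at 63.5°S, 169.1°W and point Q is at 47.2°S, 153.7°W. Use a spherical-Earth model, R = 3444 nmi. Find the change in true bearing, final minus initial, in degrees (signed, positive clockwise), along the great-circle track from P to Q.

-12.8°

Initial bearing θ₁ = atan2(sin Δλ cos φ₂, cos φ₁ sin φ₂ − sin φ₁ cos φ₂ cos Δλ) = 34.88°
Final bearing θ₂ = (initial bearing from the destination back to the start) + 180° = 22.06°
Δθ = θ₂ − θ₁ = -12.8°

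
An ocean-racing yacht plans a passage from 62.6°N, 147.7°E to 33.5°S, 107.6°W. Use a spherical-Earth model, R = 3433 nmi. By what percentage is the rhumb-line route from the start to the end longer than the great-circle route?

Great circle: σ = 2.1986 rad → d_gc = Rσ = 7547.9 nmi
Rhumb: Δφ = -1.6773, Δλ = +1.8274, Δψ = -2.0327, q = Δφ/Δψ = 0.8251 → d_rh = R√(Δφ²+q²Δλ²) = 7742.8 nmi
Excess = (7742.8 − 7547.9) / 7547.9 = 194.9 / 7547.9 = 2.58% ≈ 2.6%

2.6%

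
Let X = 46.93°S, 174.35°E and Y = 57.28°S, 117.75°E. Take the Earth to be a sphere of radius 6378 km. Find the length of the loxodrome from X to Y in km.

4016 km

Δψ = ln[tan(π/4+φ₂/2)/tan(π/4+φ₁/2)] = -0.2958;  Δφ = -0.1806 rad,  Δλ = -0.9879 rad
q = Δφ/Δψ = 0.6106
d = R·√(Δφ² + q²Δλ²) = 6378·0.62966 = 4016 km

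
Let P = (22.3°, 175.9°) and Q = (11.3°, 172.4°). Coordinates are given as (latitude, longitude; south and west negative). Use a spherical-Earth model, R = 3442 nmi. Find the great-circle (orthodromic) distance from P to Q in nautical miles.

cos σ = sin φ₁ sin φ₂ + cos φ₁ cos φ₂ cos Δλ
      = sin(22.30°)sin(11.30°) + cos(22.30°)cos(11.30°)cos(-3.50°) = 0.9799
σ = 11.497° → d = Rσ = 3442·0.20066 = 691 nmi

691 nmi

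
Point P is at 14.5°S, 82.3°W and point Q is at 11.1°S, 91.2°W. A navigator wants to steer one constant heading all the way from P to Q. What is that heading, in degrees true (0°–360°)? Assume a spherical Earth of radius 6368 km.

291.4°

Meridional parts: M(φ₁)=-0.2558, M(φ₂)=-0.1950 → ΔM = +0.0609;  Δλ = -0.1553 rad
tan C = Δλ / ΔM = -2.5522 → C = 291.40°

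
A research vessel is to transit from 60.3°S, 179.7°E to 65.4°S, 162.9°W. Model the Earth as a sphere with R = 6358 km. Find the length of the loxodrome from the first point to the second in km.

1045 km

Δψ = ln[tan(π/4+φ₂/2)/tan(π/4+φ₁/2)] = -0.1956;  Δφ = -0.0890 rad,  Δλ = +0.3037 rad
q = Δφ/Δψ = 0.4550
d = R·√(Δφ² + q²Δλ²) = 6358·0.16437 = 1045 km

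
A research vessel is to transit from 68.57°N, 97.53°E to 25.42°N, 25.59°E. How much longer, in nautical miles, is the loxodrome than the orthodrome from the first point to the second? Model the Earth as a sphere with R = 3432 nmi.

145 nmi

Great circle: cos σ = sin φ₁ sin φ₂ + cos φ₁ cos φ₂ cos Δλ,  σ = 1.0450 rad → d_gc = 3586.5 nmi
Rhumb line: Δψ = -1.2059, q = Δφ/Δψ = 0.6245, d_rh = R√(Δφ²+q²Δλ²) = 3731.4 nmi
Excess = 3731.4 − 3586.5 = 144.9 ≈ 145 nmi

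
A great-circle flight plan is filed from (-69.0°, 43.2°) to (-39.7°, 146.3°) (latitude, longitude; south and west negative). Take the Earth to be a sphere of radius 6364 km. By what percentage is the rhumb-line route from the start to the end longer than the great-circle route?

10.6%

Great circle: σ = 1.0077 rad → d_gc = Rσ = 6412.7 km
Rhumb: Δφ = +0.5114, Δλ = +1.7994, Δψ = +0.9295, q = Δφ/Δψ = 0.5502 → d_rh = R√(Δφ²+q²Δλ²) = 7091.3 km
Excess = (7091.3 − 6412.7) / 6412.7 = 678.6 / 6412.7 = 10.58% ≈ 10.6%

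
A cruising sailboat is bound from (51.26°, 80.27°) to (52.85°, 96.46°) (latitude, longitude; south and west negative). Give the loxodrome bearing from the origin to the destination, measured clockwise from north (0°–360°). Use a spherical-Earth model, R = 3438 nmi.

Δψ = ln[tan(π/4+φ₂/2)/tan(π/4+φ₁/2)] = +0.0451
Δλ = +0.2826 rad (taken the short way round)
course = atan2(Δλ, Δψ) = 80.92°

80.9°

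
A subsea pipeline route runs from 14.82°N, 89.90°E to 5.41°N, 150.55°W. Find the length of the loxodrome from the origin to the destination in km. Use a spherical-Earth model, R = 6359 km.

Δψ = ln[tan(π/4+φ₂/2)/tan(π/4+φ₁/2)] = -0.1670;  Δφ = -0.1642 rad,  Δλ = +2.0865 rad
q = Δφ/Δψ = 0.9833
d = R·√(Δφ² + q²Δλ²) = 6359·2.05822 = 13088 km

13088 km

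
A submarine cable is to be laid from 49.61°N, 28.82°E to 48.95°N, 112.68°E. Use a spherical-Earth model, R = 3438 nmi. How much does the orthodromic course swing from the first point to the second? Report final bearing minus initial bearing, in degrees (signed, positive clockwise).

At departure: θ₁ = atan2(sin Δλ cos φ₂, cos φ₁ sin φ₂ − sin φ₁ cos φ₂ cos Δλ) = 56.32°
At arrival: θ₂ = atan2(sin Δλ cos φ₁, −cos φ₂ sin φ₁ + sin φ₂ cos φ₁ cos Δλ) = 124.81°
Δθ = θ₂ − θ₁ = +68.5°

+68.5°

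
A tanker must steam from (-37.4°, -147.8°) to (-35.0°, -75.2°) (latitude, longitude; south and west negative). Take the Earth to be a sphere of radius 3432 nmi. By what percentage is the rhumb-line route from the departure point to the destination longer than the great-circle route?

2.6%

Great circle: σ = 0.9968 rad → d_gc = Rσ = 3421.1 nmi
Rhumb: Δφ = +0.0419, Δλ = +1.2671, Δψ = +0.0519, q = Δφ/Δψ = 0.8068 → d_rh = R√(Δφ²+q²Δλ²) = 3511.7 nmi
Excess = (3511.7 − 3421.1) / 3421.1 = 90.6 / 3421.1 = 2.648% ≈ 2.6%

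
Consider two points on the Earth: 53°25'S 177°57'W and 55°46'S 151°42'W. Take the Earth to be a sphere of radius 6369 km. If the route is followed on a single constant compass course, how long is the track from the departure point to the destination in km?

1710 km

Δψ = ln[tan(π/4+φ₂/2)/tan(π/4+φ₁/2)] = -0.0708;  Δφ = -0.0410 rad,  Δλ = +0.4581 rad
q = Δφ/Δψ = 0.5792
d = R·√(Δφ² + q²Δλ²) = 6369·0.26851 = 1710 km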